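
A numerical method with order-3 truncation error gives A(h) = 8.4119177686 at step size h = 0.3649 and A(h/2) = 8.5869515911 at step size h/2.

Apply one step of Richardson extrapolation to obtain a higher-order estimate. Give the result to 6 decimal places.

The method has order 3: 2^3 = 8.
8 × 8.5869515911 − 8.4119177686 = 60.2836949602
Denominator 8 − 1 = 7.
(8 × 8.5869515911 − 8.4119177686)/(8 − 1) = 8.6119564229
Shift from A(h/2): +0.0250048318.

8.611956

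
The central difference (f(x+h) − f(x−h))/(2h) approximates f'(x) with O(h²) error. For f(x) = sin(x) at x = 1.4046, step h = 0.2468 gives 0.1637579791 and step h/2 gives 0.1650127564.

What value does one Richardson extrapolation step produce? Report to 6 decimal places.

0.165431

Method order is 2; weight 2^2 = 4.
4 × 0.1650127564 − 0.1637579791 = 0.4962930465
Denominator 4 − 1 = 3.
(4 × 0.1650127564 − 0.1637579791)/(4 − 1) = 0.1654310155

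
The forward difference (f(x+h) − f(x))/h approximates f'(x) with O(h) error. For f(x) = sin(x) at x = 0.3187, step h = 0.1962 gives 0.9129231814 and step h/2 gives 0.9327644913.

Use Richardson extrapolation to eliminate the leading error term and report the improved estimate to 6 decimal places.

0.952606

r = 1, so 2^r = 2.
A(h/2) − A(h) = 0.9327644913 − 0.9129231814 = 0.0198413099
Divide by 2^1 − 1 = 1: 0.0198413099/1 = 0.0198413099
R = 0.9327644913 + 0.0198413099 = 0.9526058012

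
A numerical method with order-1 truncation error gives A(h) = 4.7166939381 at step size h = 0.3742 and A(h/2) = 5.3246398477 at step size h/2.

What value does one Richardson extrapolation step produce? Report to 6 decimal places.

With r = 1 the leading error scales as h^1, so the weight is 2^1 = 2.
2×5.3246398477 = 10.6492796954; subtract 4.7166939381 → 5.9325857573
(2×5.3246398477 − 4.7166939381)/(2 − 1) = 5.9325857573
Correction |R − A(h/2)| = 6.079e-01; gap |A(h/2) − A(h)| = 6.079e-01.

5.932586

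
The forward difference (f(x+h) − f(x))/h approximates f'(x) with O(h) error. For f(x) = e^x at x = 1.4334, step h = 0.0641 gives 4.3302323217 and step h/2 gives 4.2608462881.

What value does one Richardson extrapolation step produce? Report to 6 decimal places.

Leading term ∝ h^1; use weight 2 = 2^1.
Weighted: 8.5216925762 − 4.3302323217 = 4.1914602545
Extrapolated: 4.1914602545 / 1 = 4.1914602545
Shift from A(h/2): −0.0693860336.

4.191460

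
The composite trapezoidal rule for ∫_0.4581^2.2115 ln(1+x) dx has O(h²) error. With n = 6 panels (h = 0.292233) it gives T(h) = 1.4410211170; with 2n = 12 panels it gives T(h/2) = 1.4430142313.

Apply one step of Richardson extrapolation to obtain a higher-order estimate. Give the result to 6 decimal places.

1.443679

With r = 2 the leading error scales as h^2, so the weight is 2^2 = 4.
Top: 4(1.4430142313) − (1.4410211170) = 4.3310358082
R = 4.3310358082/3 = 1.4436786027
Gap between inputs: 1.993e-03; correction applied: +0.0006643714.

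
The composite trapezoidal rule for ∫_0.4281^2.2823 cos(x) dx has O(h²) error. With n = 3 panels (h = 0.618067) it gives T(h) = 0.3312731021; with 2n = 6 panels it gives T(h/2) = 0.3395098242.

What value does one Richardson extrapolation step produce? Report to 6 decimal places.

0.342255

Order 2 gives 2^r = 4 and 2^r − 1 = 3.
A(h/2) − A(h) = 0.3395098242 − 0.3312731021 = 0.0082367221
Divide by 2^2 − 1 = 3: 0.0082367221/3 = 0.0027455740
R = 0.3395098242 + 0.0027455740 = 0.3422553982
Gap between inputs: 8.237e-03; correction applied: +0.0027455740.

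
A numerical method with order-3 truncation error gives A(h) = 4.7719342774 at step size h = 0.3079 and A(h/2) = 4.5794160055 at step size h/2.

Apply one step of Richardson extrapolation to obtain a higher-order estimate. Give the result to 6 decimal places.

4.551913

With r = 3 the leading error scales as h^3, so the weight is 2^3 = 8.
8*4.5794160055 − 4.7719342774 = 31.8633937666
Divide by 2^3 − 1 = 7.
R = 31.8633937666/7 = 4.5519133952
Correction |R − A(h/2)| = 2.750e-02; gap |A(h/2) − A(h)| = 1.925e-01.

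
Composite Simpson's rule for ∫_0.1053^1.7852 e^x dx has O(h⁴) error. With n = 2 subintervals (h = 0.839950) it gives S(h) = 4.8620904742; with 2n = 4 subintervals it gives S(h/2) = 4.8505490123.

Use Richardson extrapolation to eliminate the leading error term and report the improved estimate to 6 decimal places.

4.849780

Method order is 4; weight 2^4 = 16.
16 × 4.8505490123 − 4.8620904742 = 72.7466937226
R = 72.7466937226/15 = 4.8497795815
Correction |R − A(h/2)| = 7.694e-04; gap |A(h/2) − A(h)| = 1.154e-02.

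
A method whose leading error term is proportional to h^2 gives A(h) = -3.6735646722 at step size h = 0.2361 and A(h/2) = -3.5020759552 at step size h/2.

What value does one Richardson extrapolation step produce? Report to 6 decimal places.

-3.444913

r = 2, so 2^r = 4.
2^2 × A(h/2) = -14.0083038208; minus A(h) gives -10.3347391486.
(-10.3347391486) ÷ 3 = -3.4449130495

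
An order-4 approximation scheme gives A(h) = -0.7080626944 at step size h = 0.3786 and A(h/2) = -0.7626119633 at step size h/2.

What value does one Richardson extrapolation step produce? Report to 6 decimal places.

Leading term ∝ h^4; use weight 16 = 2^4.
Difference of the inputs: -0.7626119633 − (-0.7080626944) = -0.0545492689
Divide by 2^4 − 1 = 15: (-0.0545492689)/15 = -0.0036366179
R = -0.7626119633 − 0.0036366179 = -0.7662485812

-0.766249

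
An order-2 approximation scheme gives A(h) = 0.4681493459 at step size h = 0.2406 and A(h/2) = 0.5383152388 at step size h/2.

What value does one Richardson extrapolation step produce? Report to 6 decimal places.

r = 2, so 2^r = 4.
Weighted: 2.1532609552 − 0.4681493459 = 1.6851116093
(4*0.5383152388 − 0.4681493459)/(4 − 1) = 0.5617038698
Correction |R − A(h/2)| = 2.339e-02; gap |A(h/2) − A(h)| = 7.017e-02.

0.561704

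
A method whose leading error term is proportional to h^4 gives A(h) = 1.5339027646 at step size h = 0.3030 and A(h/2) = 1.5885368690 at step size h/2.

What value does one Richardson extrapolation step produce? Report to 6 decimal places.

1.592179

With r = 4 the leading error scales as h^4, so the weight is 2^4 = 16.
16×1.5885368690 = 25.4165899040; subtract 1.5339027646 → 23.8826871394
23.8826871394 ÷ 15 = 1.5921791426
Gap between inputs: 5.463e-02; correction applied: +0.0036422736.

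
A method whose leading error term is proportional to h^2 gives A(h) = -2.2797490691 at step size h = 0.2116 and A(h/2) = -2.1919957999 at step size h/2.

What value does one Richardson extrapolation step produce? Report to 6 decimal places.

r = 2: numerator weight 4, denominator 3.
4·(-2.1919957999) − (-2.2797490691) = -6.4882341305
(4·(-2.1919957999) − (-2.2797490691))/(4 − 1) = -2.1627447102

-2.162745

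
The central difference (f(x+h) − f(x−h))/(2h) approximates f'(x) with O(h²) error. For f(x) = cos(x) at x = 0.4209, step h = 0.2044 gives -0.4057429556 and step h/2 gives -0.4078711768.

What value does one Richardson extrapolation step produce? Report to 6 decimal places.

-0.408581

With r = 2 the leading error scales as h^2, so the weight is 2^2 = 4.
2^2*A(h/2) = -1.6314847072; minus A(h) gives -1.2257417516.
Divide by 2^2 − 1 = 3.
(4*(-0.4078711768) − (-0.4057429556))/(4 − 1) = -0.4085805839
Correction |R − A(h/2)| = 7.094e-04; gap |A(h/2) − A(h)| = 2.128e-03.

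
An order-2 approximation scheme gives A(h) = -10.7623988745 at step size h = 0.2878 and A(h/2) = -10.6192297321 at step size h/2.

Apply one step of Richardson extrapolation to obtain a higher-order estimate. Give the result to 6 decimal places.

-10.571507

r = 2, so 2^r = 4.
Top: 4(-10.6192297321) − (-10.7623988745) = -31.7145200539
(4×(-10.6192297321) − (-10.7623988745))/(4 − 1) = -10.5715066846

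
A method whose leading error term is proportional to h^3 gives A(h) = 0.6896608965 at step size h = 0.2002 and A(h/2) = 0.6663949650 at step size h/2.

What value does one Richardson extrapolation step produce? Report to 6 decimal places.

With r = 3 the leading error scales as h^3, so the weight is 2^3 = 8.
Numerator 8·A(h/2) − A(h) = 8·0.6663949650 − 0.6896608965 = 4.6414988235
Extrapolated: 4.6414988235 / 7 = 0.6630712605
Correction |R − A(h/2)| = 3.324e-03; gap |A(h/2) − A(h)| = 2.327e-02.

0.663071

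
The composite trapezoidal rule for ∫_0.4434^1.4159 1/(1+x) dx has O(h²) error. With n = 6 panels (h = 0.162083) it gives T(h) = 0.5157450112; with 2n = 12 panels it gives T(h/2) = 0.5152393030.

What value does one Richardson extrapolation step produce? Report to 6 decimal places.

Method order is 2; weight 2^2 = 4.
Weighted: 2.0609572120 − 0.5157450112 = 1.5452122008
Divide by 2^2 − 1 = 3.
(4×0.5152393030 − 0.5157450112)/(4 − 1) = 0.5150707336

0.515071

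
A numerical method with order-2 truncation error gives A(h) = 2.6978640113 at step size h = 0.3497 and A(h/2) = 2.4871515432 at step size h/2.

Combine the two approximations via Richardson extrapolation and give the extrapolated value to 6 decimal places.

Method order is 2; weight 2^2 = 4.
Difference of the inputs: 2.4871515432 − 2.6978640113 = -0.2107124681
Correction (A(h/2) − A(h))/(4 − 1) = (-0.2107124681)/3 = -0.0702374894
R = A(h/2) + (A(h/2) − A(h))/3 = 2.4871515432 − 0.0702374894 = 2.4169140538

2.416914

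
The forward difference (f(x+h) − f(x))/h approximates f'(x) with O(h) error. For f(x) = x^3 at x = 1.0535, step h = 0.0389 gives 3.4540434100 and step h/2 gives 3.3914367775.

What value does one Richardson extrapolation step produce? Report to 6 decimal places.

3.328830

r = 1: numerator weight 2, denominator 1.
Top: 2(3.3914367775) − (3.4540434100) = 3.3288301450
(2 × 3.3914367775 − 3.4540434100)/(2 − 1) = 3.3288301450
Correction |R − A(h/2)| = 6.261e-02; gap |A(h/2) − A(h)| = 6.261e-02.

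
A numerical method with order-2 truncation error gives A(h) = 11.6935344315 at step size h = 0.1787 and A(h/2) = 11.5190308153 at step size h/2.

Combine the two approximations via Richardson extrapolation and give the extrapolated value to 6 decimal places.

Error is O(h^2); halving h shrinks it by 2^2 = 4.
Numerator 4 × A(h/2) − A(h) = 4 × 11.5190308153 − 11.6935344315 = 34.3825888297
(4 × 11.5190308153 − 11.6935344315)/(4 − 1) = 11.4608629432

11.460863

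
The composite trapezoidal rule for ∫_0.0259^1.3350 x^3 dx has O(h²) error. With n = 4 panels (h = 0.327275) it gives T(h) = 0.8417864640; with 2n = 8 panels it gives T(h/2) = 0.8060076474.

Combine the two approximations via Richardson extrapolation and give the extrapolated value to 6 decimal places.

0.794081

r = 2: numerator weight 4, denominator 3.
4 × 0.8060076474 = 3.2240305896; 3.2240305896 − 0.8417864640 = 2.3822441256
Denominator 4 − 1 = 3.
(4 × 0.8060076474 − 0.8417864640)/(4 − 1) = 0.7940813752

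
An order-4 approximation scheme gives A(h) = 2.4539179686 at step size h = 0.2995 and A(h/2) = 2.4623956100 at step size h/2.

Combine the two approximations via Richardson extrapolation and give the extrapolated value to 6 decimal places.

2.462961

Leading term ∝ h^4; use weight 16 = 2^4.
Weighted: 39.3983297600 − 2.4539179686 = 36.9444117914
(16×2.4623956100 − 2.4539179686)/(16 − 1) = 2.4629607861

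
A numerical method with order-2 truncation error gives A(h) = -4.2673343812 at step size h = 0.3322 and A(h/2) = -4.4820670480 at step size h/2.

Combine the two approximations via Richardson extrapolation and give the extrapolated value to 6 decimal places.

-4.553645

With r = 2 the leading error scales as h^2, so the weight is 2^2 = 4.
A(h/2) − A(h) = -4.4820670480 − (-4.2673343812) = -0.2147326668
Correction (A(h/2) − A(h))/(4 − 1) = (-0.2147326668)/3 = -0.0715775556
R = -4.4820670480 − 0.0715775556 = -4.5536446036
Gap between inputs: 2.147e-01; correction applied: −0.0715775556.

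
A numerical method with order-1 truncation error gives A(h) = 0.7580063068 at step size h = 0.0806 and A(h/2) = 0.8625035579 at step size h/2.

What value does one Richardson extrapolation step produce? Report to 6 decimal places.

Error is O(h^1); halving h shrinks it by 2^1 = 2.
2 × 0.8625035579 − 0.7580063068 = 0.9670008090
Divide by 2^1 − 1 = 1.
(2 × 0.8625035579 − 0.7580063068)/(2 − 1) = 0.9670008090

0.967001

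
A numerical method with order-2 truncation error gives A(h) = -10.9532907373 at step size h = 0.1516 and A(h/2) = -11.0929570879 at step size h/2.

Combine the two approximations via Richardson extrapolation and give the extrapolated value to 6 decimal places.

-11.139513

r = 2: numerator weight 4, denominator 3.
4×(-11.0929570879) = -44.3718283516; (-44.3718283516) − (-10.9532907373) = -33.4185376143
Divide by 2^2 − 1 = 3.
(-33.4185376143) ÷ 3 = -11.1395125381
Gap between inputs: 1.397e-01; correction applied: −0.0465554502.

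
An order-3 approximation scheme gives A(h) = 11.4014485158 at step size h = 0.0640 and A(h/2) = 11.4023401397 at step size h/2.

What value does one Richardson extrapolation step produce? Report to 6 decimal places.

Order 3 gives 2^r = 8 and 2^r − 1 = 7.
2^3 × A(h/2) = 91.2187211176; minus A(h) gives 79.8172726018.
79.8172726018 ÷ 7 = 11.4024675145
Shift from A(h/2): +0.0001273748.

11.402468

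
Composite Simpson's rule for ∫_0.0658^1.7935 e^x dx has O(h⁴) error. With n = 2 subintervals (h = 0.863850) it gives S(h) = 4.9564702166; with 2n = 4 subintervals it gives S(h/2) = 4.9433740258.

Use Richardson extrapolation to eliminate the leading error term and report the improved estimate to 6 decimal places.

Method order is 4; weight 2^4 = 16.
2^4·A(h/2) = 79.0939844128; minus A(h) gives 74.1375141962.
74.1375141962 ÷ 15 = 4.9425009464
Gap between inputs: 1.310e-02; correction applied: −0.0008730794.

4.942501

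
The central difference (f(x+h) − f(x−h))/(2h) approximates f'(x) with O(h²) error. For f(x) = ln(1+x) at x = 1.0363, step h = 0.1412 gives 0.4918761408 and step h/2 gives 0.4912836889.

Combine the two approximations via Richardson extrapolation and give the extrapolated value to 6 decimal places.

0.491086

Method order is 2; weight 2^2 = 4.
Numerator 4*A(h/2) − A(h) = 4*0.4912836889 − 0.4918761408 = 1.4732586148
Denominator 4 − 1 = 3.
Extrapolated: 1.4732586148 / 3 = 0.4910862049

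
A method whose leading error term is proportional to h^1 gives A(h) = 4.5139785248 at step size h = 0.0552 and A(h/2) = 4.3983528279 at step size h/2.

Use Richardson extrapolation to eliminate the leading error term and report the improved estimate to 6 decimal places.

4.282727

With r = 1 the leading error scales as h^1, so the weight is 2^1 = 2.
A(h/2) − A(h) = 4.3983528279 − 4.5139785248 = -0.1156256969
Divide by 2^1 − 1 = 1: (-0.1156256969)/1 = -0.1156256969
R = A(h/2) + (A(h/2) − A(h))/1 = 4.3983528279 − 0.1156256969 = 4.2827271310
Correction |R − A(h/2)| = 1.156e-01; gap |A(h/2) − A(h)| = 1.156e-01.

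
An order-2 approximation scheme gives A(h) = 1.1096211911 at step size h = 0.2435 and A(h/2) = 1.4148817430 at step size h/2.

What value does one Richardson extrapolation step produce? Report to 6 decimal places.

Order 2 gives 2^r = 4 and 2^r − 1 = 3.
Weighted: 5.6595269720 − 1.1096211911 = 4.5499057809
4.5499057809 ÷ 3 = 1.5166352603

1.516635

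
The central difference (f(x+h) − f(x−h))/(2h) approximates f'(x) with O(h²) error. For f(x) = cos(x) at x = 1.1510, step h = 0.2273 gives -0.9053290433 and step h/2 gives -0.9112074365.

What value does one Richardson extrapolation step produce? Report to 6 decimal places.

Leading term ∝ h^2; use weight 4 = 2^2.
Numerator 4*A(h/2) − A(h) = 4*(-0.9112074365) − (-0.9053290433) = -2.7395007027
R = (-2.7395007027)/3 = -0.9131669009

-0.913167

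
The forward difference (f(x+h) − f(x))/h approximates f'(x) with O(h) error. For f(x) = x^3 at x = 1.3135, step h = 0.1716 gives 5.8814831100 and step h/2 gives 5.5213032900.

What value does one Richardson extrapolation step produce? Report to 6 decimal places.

5.161123

r = 1, so 2^r = 2.
Top: 2(5.5213032900) − (5.8814831100) = 5.1611234700
Divide by 2^1 − 1 = 1.
(2 × 5.5213032900 − 5.8814831100)/(2 − 1) = 5.1611234700
Shift from A(h/2): −0.3601798200.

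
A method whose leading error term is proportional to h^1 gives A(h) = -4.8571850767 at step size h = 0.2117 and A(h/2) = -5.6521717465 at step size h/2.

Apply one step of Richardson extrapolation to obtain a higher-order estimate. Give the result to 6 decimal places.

-6.447158

Error is O(h^1); halving h shrinks it by 2^1 = 2.
A(h/2) − A(h) = -5.6521717465 − (-4.8571850767) = -0.7949866698
Correction (A(h/2) − A(h))/(2 − 1) = (-0.7949866698)/1 = -0.7949866698
R = A(h/2) + (A(h/2) − A(h))/1 = -5.6521717465 − 0.7949866698 = -6.4471584163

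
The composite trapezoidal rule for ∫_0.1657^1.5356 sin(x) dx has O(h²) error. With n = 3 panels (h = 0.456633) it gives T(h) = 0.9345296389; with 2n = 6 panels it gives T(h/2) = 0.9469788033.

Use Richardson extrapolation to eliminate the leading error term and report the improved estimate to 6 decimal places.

Order 2 gives 2^r = 4 and 2^r − 1 = 3.
4·0.9469788033 = 3.7879152132; subtract 0.9345296389 → 2.8533855743
R = 2.8533855743/3 = 0.9511285248

0.951129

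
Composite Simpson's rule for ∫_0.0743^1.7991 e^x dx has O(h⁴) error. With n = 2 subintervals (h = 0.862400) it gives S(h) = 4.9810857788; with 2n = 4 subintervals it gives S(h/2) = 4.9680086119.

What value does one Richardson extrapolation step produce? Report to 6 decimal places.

4.967137

r = 4, so 2^r = 16.
16·4.9680086119 = 79.4881377904; subtract 4.9810857788 → 74.5070520116
Extrapolated: 74.5070520116 / 15 = 4.9671368008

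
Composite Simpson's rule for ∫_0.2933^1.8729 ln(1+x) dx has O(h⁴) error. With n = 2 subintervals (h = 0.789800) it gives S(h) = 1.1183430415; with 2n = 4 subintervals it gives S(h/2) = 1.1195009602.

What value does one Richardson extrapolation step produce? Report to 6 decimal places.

Method order is 4; weight 2^4 = 16.
16*1.1195009602 − 1.1183430415 = 16.7936723217
Extrapolated: 16.7936723217 / 15 = 1.1195781548
Shift from A(h/2): +0.0000771946.

1.119578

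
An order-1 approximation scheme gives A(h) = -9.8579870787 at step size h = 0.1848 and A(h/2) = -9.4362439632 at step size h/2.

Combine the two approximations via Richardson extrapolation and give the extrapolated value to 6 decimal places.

Leading term ∝ h^1; use weight 2 = 2^1.
Difference of the inputs: -9.4362439632 − (-9.8579870787) = 0.4217431155
Divide by 2^1 − 1 = 1: 0.4217431155/1 = 0.4217431155
R = A(h/2) + (A(h/2) − A(h))/1 = -9.4362439632 + 0.4217431155 = -9.0145008477
Gap between inputs: 4.217e-01; correction applied: +0.4217431155.

-9.014501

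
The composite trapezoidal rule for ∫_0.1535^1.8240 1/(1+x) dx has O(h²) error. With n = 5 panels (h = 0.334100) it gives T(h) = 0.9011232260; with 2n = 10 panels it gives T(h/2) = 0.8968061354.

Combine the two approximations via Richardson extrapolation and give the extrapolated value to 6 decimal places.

The method has order 2: 2^2 = 4.
Weighted: 3.5872245416 − 0.9011232260 = 2.6861013156
Extrapolated: 2.6861013156 / 3 = 0.8953671052
Correction |R − A(h/2)| = 1.439e-03; gap |A(h/2) − A(h)| = 4.317e-03.

0.895367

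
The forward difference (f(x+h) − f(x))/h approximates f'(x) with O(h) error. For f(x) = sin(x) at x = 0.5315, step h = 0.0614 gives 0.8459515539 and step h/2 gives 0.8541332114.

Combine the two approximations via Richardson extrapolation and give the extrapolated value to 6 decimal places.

0.862315

Order 1 gives 2^r = 2 and 2^r − 1 = 1.
2×0.8541332114 = 1.7082664228; subtract 0.8459515539 → 0.8623148689
Denominator 2 − 1 = 1.
So the Richardson estimate is 0.8623148689.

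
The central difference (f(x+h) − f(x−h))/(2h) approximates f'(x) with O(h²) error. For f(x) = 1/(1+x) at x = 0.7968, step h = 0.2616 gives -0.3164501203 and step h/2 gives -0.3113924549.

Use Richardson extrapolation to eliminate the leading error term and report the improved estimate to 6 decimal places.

-0.309707

With r = 2 the leading error scales as h^2, so the weight is 2^2 = 4.
4×(-0.3113924549) − (-0.3164501203) = -0.9291196993
R = (-0.9291196993)/3 = -0.3097065664
Correction |R − A(h/2)| = 1.686e-03; gap |A(h/2) − A(h)| = 5.058e-03.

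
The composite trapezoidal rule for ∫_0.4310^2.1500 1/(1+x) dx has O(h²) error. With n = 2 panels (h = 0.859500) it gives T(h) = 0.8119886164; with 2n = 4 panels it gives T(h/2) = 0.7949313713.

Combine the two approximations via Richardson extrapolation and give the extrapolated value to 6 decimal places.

r = 2, so 2^r = 4.
Top: 4(0.7949313713) − (0.8119886164) = 2.3677368688
Extrapolated: 2.3677368688 / 3 = 0.7892456229

0.789246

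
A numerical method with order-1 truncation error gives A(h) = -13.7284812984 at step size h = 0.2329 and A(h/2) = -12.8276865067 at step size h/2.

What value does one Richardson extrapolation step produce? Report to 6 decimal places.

-11.926892

Method order is 1; weight 2^1 = 2.
Numerator 2 × A(h/2) − A(h) = 2 × (-12.8276865067) − (-13.7284812984) = -11.9268917150
Extrapolated: (-11.9268917150) / 1 = -11.9268917150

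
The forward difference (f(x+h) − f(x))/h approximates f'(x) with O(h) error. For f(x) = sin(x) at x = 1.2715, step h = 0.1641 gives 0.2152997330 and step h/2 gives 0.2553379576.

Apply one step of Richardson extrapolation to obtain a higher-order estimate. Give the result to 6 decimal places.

0.295376

Error is O(h^1); halving h shrinks it by 2^1 = 2.
Weighted: 0.5106759152 − 0.2152997330 = 0.2953761822
Divide by 2^1 − 1 = 1.
0.2953761822 ÷ 1 = 0.2953761822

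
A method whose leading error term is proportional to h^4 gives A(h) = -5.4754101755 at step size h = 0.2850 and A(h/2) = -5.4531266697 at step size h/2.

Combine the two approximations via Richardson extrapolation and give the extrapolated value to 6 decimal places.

r = 4: numerator weight 16, denominator 15.
2^4*A(h/2) = -87.2500267152; minus A(h) gives -81.7746165397.
Denominator 16 − 1 = 15.
Result: -5.4516411026
Gap between inputs: 2.228e-02; correction applied: +0.0014855671.

-5.451641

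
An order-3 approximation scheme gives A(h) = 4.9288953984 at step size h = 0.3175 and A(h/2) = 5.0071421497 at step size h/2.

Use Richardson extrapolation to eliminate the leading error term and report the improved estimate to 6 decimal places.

5.018320

r = 3, so 2^r = 8.
Difference of the inputs: 5.0071421497 − 4.9288953984 = 0.0782467513
Correction (A(h/2) − A(h))/(8 − 1) = 0.0782467513/7 = 0.0111781073
R = A(h/2) + (A(h/2) − A(h))/7 = 5.0071421497 + 0.0111781073 = 5.0183202570
Gap between inputs: 7.825e-02; correction applied: +0.0111781073.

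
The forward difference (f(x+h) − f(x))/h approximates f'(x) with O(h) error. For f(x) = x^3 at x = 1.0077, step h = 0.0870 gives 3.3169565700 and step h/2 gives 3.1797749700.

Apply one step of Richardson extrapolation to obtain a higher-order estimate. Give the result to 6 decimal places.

3.042593

r = 1: numerator weight 2, denominator 1.
2^1*A(h/2) = 6.3595499400; minus A(h) gives 3.0425933700.
Denominator 2 − 1 = 1.
3.0425933700 ÷ 1 = 3.0425933700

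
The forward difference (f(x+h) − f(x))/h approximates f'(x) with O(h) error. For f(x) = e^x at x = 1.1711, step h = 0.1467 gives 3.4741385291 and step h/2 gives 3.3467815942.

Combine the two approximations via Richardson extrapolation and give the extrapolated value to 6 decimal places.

3.219425

With r = 1 the leading error scales as h^1, so the weight is 2^1 = 2.
2×3.3467815942 = 6.6935631884; subtract 3.4741385291 → 3.2194246593
Divide by 2^1 − 1 = 1.
3.2194246593 ÷ 1 = 3.2194246593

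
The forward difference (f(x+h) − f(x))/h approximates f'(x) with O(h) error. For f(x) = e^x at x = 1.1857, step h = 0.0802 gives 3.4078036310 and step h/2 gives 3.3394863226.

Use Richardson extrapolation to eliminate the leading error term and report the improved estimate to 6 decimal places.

3.271169

Method order is 1; weight 2^1 = 2.
Difference of the inputs: 3.3394863226 − 3.4078036310 = -0.0683173084
Divide by 2^1 − 1 = 1: (-0.0683173084)/1 = -0.0683173084
R = 3.3394863226 − 0.0683173084 = 3.2711690142
Gap between inputs: 6.832e-02; correction applied: −0.0683173084.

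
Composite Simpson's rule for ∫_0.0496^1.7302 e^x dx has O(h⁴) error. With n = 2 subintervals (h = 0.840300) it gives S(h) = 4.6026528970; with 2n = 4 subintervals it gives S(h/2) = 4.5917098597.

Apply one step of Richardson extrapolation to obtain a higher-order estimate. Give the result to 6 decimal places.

With r = 4 the leading error scales as h^4, so the weight is 2^4 = 16.
Difference of the inputs: 4.5917098597 − 4.6026528970 = -0.0109430373
Divide by 2^4 − 1 = 15: (-0.0109430373)/15 = -0.0007295358
R = A(h/2) + (A(h/2) − A(h))/15 = 4.5917098597 − 0.0007295358 = 4.5909803239

4.590980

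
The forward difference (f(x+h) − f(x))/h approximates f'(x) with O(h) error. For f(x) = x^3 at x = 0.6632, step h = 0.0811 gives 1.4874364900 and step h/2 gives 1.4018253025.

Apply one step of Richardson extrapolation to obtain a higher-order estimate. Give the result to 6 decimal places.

The method has order 1: 2^1 = 2.
Weighted: 2.8036506050 − 1.4874364900 = 1.3162141150
Extrapolated: 1.3162141150 / 1 = 1.3162141150
Shift from A(h/2): −0.0856111875.

1.316214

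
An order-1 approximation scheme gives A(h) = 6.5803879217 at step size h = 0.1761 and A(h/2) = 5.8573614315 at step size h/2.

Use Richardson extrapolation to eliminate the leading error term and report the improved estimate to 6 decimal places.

5.134335

The method has order 1: 2^1 = 2.
Numerator 2×A(h/2) − A(h) = 2×5.8573614315 − 6.5803879217 = 5.1343349413
5.1343349413 ÷ 1 = 5.1343349413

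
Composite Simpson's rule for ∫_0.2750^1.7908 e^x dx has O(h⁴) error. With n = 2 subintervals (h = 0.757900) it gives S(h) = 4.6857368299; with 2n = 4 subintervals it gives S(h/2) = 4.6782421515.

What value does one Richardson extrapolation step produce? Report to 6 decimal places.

4.677743

r = 4: numerator weight 16, denominator 15.
Weighted: 74.8518744240 − 4.6857368299 = 70.1661375941
Divide by 2^4 − 1 = 15.
(16·4.6782421515 − 4.6857368299)/(16 − 1) = 4.6777425063
Gap between inputs: 7.495e-03; correction applied: −0.0004996452.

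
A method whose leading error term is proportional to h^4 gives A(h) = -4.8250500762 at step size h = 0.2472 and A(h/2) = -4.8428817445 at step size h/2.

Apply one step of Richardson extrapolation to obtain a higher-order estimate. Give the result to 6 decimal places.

r = 4: numerator weight 16, denominator 15.
Top: 16(-4.8428817445) − (-4.8250500762) = -72.6610578358
(-72.6610578358) ÷ 15 = -4.8440705224

-4.844071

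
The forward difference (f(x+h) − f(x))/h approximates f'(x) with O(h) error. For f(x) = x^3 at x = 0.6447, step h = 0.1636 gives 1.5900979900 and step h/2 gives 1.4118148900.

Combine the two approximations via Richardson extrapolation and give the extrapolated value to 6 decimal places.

1.233532

The method has order 1: 2^1 = 2.
Top: 2(1.4118148900) − (1.5900979900) = 1.2335317900
Extrapolated: 1.2335317900 / 1 = 1.2335317900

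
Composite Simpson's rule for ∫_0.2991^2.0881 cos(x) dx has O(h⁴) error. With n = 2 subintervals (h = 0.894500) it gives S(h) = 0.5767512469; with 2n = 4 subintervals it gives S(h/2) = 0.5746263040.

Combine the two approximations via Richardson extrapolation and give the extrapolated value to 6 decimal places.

Method order is 4; weight 2^4 = 16.
Top: 16(0.5746263040) − (0.5767512469) = 8.6172696171
Divide by 2^4 − 1 = 15.
R = 8.6172696171/15 = 0.5744846411

0.574485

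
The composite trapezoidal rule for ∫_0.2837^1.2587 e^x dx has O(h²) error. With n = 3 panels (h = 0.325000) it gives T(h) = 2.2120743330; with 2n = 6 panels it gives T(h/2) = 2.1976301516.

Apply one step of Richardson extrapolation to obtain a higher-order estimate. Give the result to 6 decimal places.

2.192815

Error is O(h^2); halving h shrinks it by 2^2 = 4.
Top: 4(2.1976301516) − (2.2120743330) = 6.5784462734
Denominator 4 − 1 = 3.
R = 6.5784462734/3 = 2.1928154245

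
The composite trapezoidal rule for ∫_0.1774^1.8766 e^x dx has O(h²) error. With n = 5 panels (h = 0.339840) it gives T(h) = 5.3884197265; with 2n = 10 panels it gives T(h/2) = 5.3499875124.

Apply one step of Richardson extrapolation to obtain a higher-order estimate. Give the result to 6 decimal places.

5.337177

Order 2 gives 2^r = 4 and 2^r − 1 = 3.
4*5.3499875124 = 21.3999500496; subtract 5.3884197265 → 16.0115303231
(4*5.3499875124 − 5.3884197265)/(4 − 1) = 5.3371767744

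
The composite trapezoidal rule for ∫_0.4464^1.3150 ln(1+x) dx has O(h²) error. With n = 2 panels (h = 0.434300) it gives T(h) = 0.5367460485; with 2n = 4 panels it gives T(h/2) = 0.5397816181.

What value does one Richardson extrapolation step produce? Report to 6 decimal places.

r = 2, so 2^r = 4.
Difference of the inputs: 0.5397816181 − 0.5367460485 = 0.0030355696
Correction (A(h/2) − A(h))/(4 − 1) = 0.0030355696/3 = 0.0010118565
R = A(h/2) + (A(h/2) − A(h))/3 = 0.5397816181 + 0.0010118565 = 0.5407934746
Correction |R − A(h/2)| = 1.012e-03; gap |A(h/2) − A(h)| = 3.036e-03.

0.540793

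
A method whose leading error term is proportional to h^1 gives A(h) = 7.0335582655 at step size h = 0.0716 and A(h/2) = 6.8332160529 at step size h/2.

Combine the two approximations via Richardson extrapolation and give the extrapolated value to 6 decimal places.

6.632874

Order 1 gives 2^r = 2 and 2^r − 1 = 1.
2 × 6.8332160529 = 13.6664321058; 13.6664321058 − 7.0335582655 = 6.6328738403
Divide by 2^1 − 1 = 1.
So the Richardson estimate is 6.6328738403.
Gap between inputs: 2.003e-01; correction applied: −0.2003422126.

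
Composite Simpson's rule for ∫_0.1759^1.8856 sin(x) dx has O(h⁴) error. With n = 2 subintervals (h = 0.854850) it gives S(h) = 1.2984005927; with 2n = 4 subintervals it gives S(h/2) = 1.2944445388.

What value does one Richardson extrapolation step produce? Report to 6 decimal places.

Method order is 4; weight 2^4 = 16.
2^4*A(h/2) = 20.7111126208; minus A(h) gives 19.4127120281.
Divide by 2^4 − 1 = 15.
Result: 1.2941808019
Correction |R − A(h/2)| = 2.637e-04; gap |A(h/2) − A(h)| = 3.956e-03.

1.294181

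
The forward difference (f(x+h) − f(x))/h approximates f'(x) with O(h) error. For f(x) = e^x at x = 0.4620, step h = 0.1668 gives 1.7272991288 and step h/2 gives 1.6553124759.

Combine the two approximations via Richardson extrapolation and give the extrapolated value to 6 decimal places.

Method order is 1; weight 2^1 = 2.
Top: 2(1.6553124759) − (1.7272991288) = 1.5833258230
Extrapolated: 1.5833258230 / 1 = 1.5833258230

1.583326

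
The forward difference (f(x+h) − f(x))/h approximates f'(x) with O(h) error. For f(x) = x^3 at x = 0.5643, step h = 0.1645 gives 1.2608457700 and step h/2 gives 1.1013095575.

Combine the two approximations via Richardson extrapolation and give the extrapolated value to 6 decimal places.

0.941773

r = 1, so 2^r = 2.
2·1.1013095575 = 2.2026191150; 2.2026191150 − 1.2608457700 = 0.9417733450
0.9417733450 ÷ 1 = 0.9417733450
Shift from A(h/2): −0.1595362125.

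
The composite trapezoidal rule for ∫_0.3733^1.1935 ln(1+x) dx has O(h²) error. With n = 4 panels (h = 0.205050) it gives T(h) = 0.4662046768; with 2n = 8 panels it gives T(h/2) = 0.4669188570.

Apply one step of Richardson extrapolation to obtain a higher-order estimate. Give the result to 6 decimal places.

0.467157

The method has order 2: 2^2 = 4.
Numerator 4×A(h/2) − A(h) = 4×0.4669188570 − 0.4662046768 = 1.4014707512
(4×0.4669188570 − 0.4662046768)/(4 − 1) = 0.4671569171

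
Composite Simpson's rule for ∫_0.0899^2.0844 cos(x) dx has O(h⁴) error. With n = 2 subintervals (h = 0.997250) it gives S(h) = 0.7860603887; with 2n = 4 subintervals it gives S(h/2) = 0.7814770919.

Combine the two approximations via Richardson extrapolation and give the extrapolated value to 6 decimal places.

0.781172

r = 4, so 2^r = 16.
Numerator 16*A(h/2) − A(h) = 16*0.7814770919 − 0.7860603887 = 11.7175730817
Divide by 2^4 − 1 = 15.
R = 11.7175730817/15 = 0.7811715388
Gap between inputs: 4.583e-03; correction applied: −0.0003055531.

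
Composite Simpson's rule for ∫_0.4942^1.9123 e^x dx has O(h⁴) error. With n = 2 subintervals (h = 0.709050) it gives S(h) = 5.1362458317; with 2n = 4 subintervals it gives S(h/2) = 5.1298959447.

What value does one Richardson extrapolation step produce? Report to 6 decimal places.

5.129473

With r = 4 the leading error scales as h^4, so the weight is 2^4 = 16.
Difference of the inputs: 5.1298959447 − 5.1362458317 = -0.0063498870
Divide by 2^4 − 1 = 15: (-0.0063498870)/15 = -0.0004233258
R = 5.1298959447 − 0.0004233258 = 5.1294726189
Correction |R − A(h/2)| = 4.233e-04; gap |A(h/2) − A(h)| = 6.350e-03.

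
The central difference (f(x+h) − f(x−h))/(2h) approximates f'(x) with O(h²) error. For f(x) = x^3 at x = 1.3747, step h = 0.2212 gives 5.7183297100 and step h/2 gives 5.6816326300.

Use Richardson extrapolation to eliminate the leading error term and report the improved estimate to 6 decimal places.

5.669400

Leading term ∝ h^2; use weight 4 = 2^2.
Top: 4(5.6816326300) − (5.7183297100) = 17.0082008100
Extrapolated: 17.0082008100 / 3 = 5.6694002700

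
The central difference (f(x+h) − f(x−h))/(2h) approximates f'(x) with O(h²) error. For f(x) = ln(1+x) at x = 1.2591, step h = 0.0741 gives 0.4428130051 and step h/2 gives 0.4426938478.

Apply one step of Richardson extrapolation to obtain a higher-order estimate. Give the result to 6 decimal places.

r = 2, so 2^r = 4.
4·0.4426938478 = 1.7707753912; subtract 0.4428130051 → 1.3279623861
Extrapolated: 1.3279623861 / 3 = 0.4426541287

0.442654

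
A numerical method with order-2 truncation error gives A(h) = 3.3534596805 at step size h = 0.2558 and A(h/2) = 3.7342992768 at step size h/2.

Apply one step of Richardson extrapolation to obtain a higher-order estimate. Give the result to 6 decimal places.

3.861246

The method has order 2: 2^2 = 4.
Top: 4(3.7342992768) − (3.3534596805) = 11.5837374267
Divide by 2^2 − 1 = 3.
(4 × 3.7342992768 − 3.3534596805)/(4 − 1) = 3.8612458089
Gap between inputs: 3.808e-01; correction applied: +0.1269465321.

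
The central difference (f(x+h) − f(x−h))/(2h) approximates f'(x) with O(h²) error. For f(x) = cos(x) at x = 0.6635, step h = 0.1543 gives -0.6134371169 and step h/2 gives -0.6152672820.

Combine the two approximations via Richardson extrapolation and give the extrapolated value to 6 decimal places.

-0.615877

r = 2, so 2^r = 4.
4·(-0.6152672820) = -2.4610691280; subtract (-0.6134371169) → -1.8476320111
(-1.8476320111) ÷ 3 = -0.6158773370
Correction |R − A(h/2)| = 6.101e-04; gap |A(h/2) − A(h)| = 1.830e-03.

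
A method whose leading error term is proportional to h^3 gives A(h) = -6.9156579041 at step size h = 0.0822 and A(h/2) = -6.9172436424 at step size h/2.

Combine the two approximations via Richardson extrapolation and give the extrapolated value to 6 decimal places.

-6.917470

With r = 3 the leading error scales as h^3, so the weight is 2^3 = 8.
A(h/2) − A(h) = -6.9172436424 − (-6.9156579041) = -0.0015857383
Correction (A(h/2) − A(h))/(8 − 1) = (-0.0015857383)/7 = -0.0002265340
R = -6.9172436424 − 0.0002265340 = -6.9174701764
Correction |R − A(h/2)| = 2.265e-04; gap |A(h/2) − A(h)| = 1.586e-03.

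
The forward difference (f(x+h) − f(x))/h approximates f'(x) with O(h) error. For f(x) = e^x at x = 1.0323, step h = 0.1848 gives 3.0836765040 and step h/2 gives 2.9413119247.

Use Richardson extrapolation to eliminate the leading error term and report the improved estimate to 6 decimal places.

2.798947

r = 1: numerator weight 2, denominator 1.
2×2.9413119247 = 5.8826238494; subtract 3.0836765040 → 2.7989473454
Extrapolated: 2.7989473454 / 1 = 2.7989473454
Shift from A(h/2): −0.1423645793.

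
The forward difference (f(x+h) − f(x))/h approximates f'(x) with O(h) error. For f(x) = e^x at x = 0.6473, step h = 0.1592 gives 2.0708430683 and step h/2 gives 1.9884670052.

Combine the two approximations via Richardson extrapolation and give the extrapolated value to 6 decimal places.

1.906091

r = 1: numerator weight 2, denominator 1.
Top: 2(1.9884670052) − (2.0708430683) = 1.9060909421
Divide by 2^1 − 1 = 1.
Extrapolated: 1.9060909421 / 1 = 1.9060909421
Correction |R − A(h/2)| = 8.238e-02; gap |A(h/2) − A(h)| = 8.238e-02.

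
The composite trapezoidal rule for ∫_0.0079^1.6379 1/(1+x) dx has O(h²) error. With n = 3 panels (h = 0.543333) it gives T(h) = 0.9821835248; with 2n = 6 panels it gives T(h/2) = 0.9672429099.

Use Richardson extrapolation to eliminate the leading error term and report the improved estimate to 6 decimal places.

Method order is 2; weight 2^2 = 4.
Top: 4(0.9672429099) − (0.9821835248) = 2.8867881148
2.8867881148 ÷ 3 = 0.9622627049

0.962263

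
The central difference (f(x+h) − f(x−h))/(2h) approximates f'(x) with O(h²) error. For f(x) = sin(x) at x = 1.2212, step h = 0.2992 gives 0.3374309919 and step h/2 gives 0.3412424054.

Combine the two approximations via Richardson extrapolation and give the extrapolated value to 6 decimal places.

0.342513

r = 2, so 2^r = 4.
4·0.3412424054 − 0.3374309919 = 1.0275386297
1.0275386297 ÷ 3 = 0.3425128766
Gap between inputs: 3.811e-03; correction applied: +0.0012704712.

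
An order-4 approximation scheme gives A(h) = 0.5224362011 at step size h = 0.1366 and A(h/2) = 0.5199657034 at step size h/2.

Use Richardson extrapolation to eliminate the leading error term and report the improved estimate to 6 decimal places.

r = 4, so 2^r = 16.
Weighted: 8.3194512544 − 0.5224362011 = 7.7970150533
Divide by 2^4 − 1 = 15.
Extrapolated: 7.7970150533 / 15 = 0.5198010036

0.519801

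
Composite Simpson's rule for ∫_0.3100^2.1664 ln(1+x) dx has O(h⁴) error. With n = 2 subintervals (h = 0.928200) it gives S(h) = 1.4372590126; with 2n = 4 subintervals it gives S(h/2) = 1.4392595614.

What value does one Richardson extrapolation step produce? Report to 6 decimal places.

1.439393

Error is O(h^4); halving h shrinks it by 2^4 = 16.
16·1.4392595614 − 1.4372590126 = 21.5908939698
Denominator 16 − 1 = 15.
R = 21.5908939698/15 = 1.4393929313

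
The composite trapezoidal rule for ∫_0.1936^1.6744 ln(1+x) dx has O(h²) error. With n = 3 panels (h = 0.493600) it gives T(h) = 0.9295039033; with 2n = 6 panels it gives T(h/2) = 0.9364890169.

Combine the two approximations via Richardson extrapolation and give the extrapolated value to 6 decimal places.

0.938817

The method has order 2: 2^2 = 4.
4*0.9364890169 − 0.9295039033 = 2.8164521643
2.8164521643 ÷ 3 = 0.9388173881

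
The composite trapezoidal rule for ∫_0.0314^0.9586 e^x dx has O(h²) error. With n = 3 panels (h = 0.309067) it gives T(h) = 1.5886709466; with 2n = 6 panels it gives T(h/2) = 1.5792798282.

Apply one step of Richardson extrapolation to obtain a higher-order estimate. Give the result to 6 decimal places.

With r = 2 the leading error scales as h^2, so the weight is 2^2 = 4.
2^2 × A(h/2) = 6.3171193128; minus A(h) gives 4.7284483662.
Divide by 2^2 − 1 = 3.
R = 4.7284483662/3 = 1.5761494554

1.576149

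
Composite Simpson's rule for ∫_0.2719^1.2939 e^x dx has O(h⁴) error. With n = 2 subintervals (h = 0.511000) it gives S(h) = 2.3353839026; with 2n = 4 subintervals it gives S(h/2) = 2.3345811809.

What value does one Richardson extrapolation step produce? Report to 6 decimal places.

2.334528

Leading term ∝ h^4; use weight 16 = 2^4.
2^4 × A(h/2) = 37.3532988944; minus A(h) gives 35.0179149918.
R = 35.0179149918/15 = 2.3345276661
Gap between inputs: 8.027e-04; correction applied: −0.0000535148.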